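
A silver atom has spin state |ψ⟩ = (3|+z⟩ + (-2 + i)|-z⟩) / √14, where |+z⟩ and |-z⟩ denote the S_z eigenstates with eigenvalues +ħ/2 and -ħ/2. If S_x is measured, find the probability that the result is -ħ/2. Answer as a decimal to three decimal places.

|-x⟩ = (|+z⟩ - |-z⟩)/√2, so ⟨-x|ψ⟩ = (5 - i) / (√2·√14).
P = |5 - i|² / 28 = 26/28.

0.929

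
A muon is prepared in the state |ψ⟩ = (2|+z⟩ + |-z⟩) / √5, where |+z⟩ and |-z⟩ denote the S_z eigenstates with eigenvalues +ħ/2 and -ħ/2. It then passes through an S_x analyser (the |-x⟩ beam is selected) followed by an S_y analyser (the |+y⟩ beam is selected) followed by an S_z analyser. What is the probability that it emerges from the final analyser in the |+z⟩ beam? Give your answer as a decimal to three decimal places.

First analyser (S_x): P(|-x⟩) = |⟨-x|ψ⟩|² = 1/10.
After stage 1 the state is |-x⟩; P(|+y⟩) = |⟨+y|-x⟩|² = 1/2.
After stage 2 the state is |+y⟩; P(|+z⟩) = |⟨+z|+y⟩|² = 1/2.
Joint probability = 1/10 × 1/2 × 1/2 = 0.025.

0.025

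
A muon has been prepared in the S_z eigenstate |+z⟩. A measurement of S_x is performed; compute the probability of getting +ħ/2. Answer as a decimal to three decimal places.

0.500

In the S_z basis, |+z⟩ = |+z⟩ and |+x⟩ = (|+z⟩ + |-z⟩)/√2.
|⟨+x|+z⟩|² = 1/2.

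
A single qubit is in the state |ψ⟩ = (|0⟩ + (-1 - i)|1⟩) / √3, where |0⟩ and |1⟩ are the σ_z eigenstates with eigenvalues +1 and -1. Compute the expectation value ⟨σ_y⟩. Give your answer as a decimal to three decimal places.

-0.667

⟨σ_y⟩ = 2 Im(a* b)/(|a|²+|b|²) with a = 1, b = (-1 - i).
a* b = (-1 - i), so ⟨σ_y⟩ = -2/3.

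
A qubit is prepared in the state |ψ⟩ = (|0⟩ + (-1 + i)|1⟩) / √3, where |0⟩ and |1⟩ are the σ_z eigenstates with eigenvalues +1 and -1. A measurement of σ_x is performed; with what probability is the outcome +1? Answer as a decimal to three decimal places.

0.167

|+x⟩ = (|0⟩ + |1⟩)/√2, so ⟨+x|ψ⟩ = (i) / (√2·√3).
P = |i|² / 6 = 1/6.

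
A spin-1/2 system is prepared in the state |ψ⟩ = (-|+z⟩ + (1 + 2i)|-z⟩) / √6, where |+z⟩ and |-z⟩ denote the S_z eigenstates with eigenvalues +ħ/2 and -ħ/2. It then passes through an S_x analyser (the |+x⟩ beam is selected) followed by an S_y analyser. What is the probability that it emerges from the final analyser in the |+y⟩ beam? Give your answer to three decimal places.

First analyser (S_x): P(|+x⟩) = |⟨+x|ψ⟩|² = 4/12.
After stage 1 the state is |+x⟩; P(|+y⟩) = |⟨+y|+x⟩|² = 1/2.
Joint probability = 4/12 × 1/2 = 0.167.

0.167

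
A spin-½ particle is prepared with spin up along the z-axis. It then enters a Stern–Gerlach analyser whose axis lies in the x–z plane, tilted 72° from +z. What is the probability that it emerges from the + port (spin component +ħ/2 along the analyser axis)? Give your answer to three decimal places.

For spin-½, the probability of finding spin-up along an axis at angle θ to the initial spin direction is cos²(θ/2); spin-down is sin²(θ/2).
θ = 72°, so P = cos²(36°) ≈ 0.655.

0.655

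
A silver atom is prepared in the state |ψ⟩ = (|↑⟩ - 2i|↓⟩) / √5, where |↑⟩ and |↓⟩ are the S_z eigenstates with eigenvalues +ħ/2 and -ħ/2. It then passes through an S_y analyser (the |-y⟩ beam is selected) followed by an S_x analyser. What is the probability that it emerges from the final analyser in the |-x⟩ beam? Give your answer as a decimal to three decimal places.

First analyser (S_y): P(|-y⟩) = |⟨-y|ψ⟩|² = 9/10.
After stage 1 the state is |-y⟩; P(|-x⟩) = |⟨-x|-y⟩|² = 1/2.
Joint probability = 9/10 × 1/2 = 0.450.

0.450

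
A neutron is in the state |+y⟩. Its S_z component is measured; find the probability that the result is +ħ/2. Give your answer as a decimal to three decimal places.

0.500

In the S_z basis, |+y⟩ = (|↑⟩ + i|↓⟩)/√2 and |+z⟩ = |↑⟩.
|⟨+z|+y⟩|² = 1/2.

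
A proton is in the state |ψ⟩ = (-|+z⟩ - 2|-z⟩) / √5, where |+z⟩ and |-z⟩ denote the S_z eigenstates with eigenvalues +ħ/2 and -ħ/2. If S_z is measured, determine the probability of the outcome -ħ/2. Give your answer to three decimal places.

0.800

The -ħ/2 outcome corresponds to |-z⟩. Its amplitude in |ψ⟩ is -2/√5.
P = |-2|² / 5 = 4/5.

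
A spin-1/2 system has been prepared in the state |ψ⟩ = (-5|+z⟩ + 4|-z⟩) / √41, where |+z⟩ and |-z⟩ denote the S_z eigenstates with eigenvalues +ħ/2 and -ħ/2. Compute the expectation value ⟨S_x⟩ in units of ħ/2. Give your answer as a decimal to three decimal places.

⟨σ_x⟩ = 2 Re(a* b)/(|a|²+|b|²) with a = -5, b = 4.
a* b = -20, so ⟨σ_x⟩ = -40/41.
⟨S_x⟩ = (ħ/2)·⟨σ_x⟩.

-0.976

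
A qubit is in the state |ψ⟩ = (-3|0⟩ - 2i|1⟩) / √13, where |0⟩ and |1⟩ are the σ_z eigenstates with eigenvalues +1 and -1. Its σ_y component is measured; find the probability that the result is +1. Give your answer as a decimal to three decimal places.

|+y⟩ = (|0⟩ + i|1⟩)/√2, so ⟨+y|ψ⟩ = (-5) / (√2·√13).
P = |-5|² / 26 = 25/26.

0.962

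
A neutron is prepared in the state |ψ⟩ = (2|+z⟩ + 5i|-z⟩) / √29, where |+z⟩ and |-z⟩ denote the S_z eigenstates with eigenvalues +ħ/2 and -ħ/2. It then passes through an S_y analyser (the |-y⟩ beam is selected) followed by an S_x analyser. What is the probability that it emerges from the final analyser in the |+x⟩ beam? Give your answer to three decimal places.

0.078

First analyser (S_y): P(|-y⟩) = |⟨-y|ψ⟩|² = 9/58.
After stage 1 the state is |-y⟩; P(|+x⟩) = |⟨+x|-y⟩|² = 1/2.
Joint probability = 9/58 × 1/2 = 0.078.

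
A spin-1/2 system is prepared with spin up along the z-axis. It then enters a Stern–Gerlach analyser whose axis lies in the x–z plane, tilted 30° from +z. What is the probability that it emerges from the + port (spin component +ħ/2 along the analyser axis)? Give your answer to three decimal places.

For spin-½, the probability of finding spin-up along an axis at angle θ to the initial spin direction is cos²(θ/2); spin-down is sin²(θ/2).
θ = 30°, so P = cos²(15°) ≈ 0.933.

0.933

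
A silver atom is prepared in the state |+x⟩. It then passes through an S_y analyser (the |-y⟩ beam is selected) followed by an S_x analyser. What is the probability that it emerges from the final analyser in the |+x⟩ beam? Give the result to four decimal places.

First analyser (S_y): from |+x⟩, P(|-y⟩) = 1/2.
After stage 1 the state is |-y⟩; P(|+x⟩) = |⟨+x|-y⟩|² = 1/2.
Joint probability = 1/2 × 1/2 = 0.2500.

0.2500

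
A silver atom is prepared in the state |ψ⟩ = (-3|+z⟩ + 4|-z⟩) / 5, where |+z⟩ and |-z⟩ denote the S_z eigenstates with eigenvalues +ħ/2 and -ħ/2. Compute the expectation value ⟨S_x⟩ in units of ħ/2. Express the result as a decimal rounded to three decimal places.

-0.960

⟨σ_x⟩ = 2 Re(a* b)/(|a|²+|b|²) with a = -3, b = 4.
a* b = -12, so ⟨σ_x⟩ = -24/25.
⟨S_x⟩ = (ħ/2)·⟨σ_x⟩.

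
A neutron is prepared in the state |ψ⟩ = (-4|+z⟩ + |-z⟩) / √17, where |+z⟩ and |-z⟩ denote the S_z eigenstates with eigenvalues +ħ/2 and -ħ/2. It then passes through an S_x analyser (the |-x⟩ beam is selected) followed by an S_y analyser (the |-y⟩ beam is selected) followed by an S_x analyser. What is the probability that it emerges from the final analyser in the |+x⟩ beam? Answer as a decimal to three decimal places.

First analyser (S_x): P(|-x⟩) = |⟨-x|ψ⟩|² = 25/34.
After stage 1 the state is |-x⟩; P(|-y⟩) = |⟨-y|-x⟩|² = 1/2.
After stage 2 the state is |-y⟩; P(|+x⟩) = |⟨+x|-y⟩|² = 1/2.
Joint probability = 25/34 × 1/2 × 1/2 = 0.184.

0.184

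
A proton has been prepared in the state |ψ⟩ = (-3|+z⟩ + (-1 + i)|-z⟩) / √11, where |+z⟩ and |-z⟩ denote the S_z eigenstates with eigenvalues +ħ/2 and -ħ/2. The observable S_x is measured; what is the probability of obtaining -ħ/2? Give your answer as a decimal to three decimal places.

0.227

|-x⟩ = (|+z⟩ - |-z⟩)/√2, so ⟨-x|ψ⟩ = (-2 - i) / (√2·√11).
P = |-2 - i|² / 22 = 5/22.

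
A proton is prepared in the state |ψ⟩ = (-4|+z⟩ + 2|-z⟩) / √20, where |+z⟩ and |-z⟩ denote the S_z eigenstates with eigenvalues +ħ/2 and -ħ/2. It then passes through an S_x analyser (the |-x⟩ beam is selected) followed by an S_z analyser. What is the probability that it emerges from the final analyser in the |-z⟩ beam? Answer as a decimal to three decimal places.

First analyser (S_x): P(|-x⟩) = |⟨-x|ψ⟩|² = 36/40.
After stage 1 the state is |-x⟩; P(|-z⟩) = |⟨-z|-x⟩|² = 1/2.
Joint probability = 36/40 × 1/2 = 0.450.

0.450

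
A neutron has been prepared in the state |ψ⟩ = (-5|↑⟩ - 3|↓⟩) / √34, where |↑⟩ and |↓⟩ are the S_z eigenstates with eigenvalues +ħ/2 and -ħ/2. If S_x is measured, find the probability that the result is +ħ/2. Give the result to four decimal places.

0.9412

|+x⟩ = (|↑⟩ + |↓⟩)/√2, so ⟨+x|ψ⟩ = (-8) / (√2·√34).
P = |-8|² / 68 = 64/68.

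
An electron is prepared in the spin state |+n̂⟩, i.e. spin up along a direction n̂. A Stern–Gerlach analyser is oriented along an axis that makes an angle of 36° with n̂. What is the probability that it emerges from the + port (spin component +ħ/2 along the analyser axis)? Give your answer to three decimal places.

0.905

For spin-½, the probability of finding spin-up along an axis at angle θ to the initial spin direction is cos²(θ/2); spin-down is sin²(θ/2).
θ = 36°, so P = cos²(18°) ≈ 0.905.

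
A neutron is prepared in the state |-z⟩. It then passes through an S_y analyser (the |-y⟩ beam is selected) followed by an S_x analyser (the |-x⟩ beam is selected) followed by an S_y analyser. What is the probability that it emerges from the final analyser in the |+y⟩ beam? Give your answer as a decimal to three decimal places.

First analyser (S_y): from |-z⟩, P(|-y⟩) = 1/2.
After stage 1 the state is |-y⟩; P(|-x⟩) = |⟨-x|-y⟩|² = 1/2.
After stage 2 the state is |-x⟩; P(|+y⟩) = |⟨+y|-x⟩|² = 1/2.
Joint probability = 1/2 × 1/2 × 1/2 = 0.125.

0.125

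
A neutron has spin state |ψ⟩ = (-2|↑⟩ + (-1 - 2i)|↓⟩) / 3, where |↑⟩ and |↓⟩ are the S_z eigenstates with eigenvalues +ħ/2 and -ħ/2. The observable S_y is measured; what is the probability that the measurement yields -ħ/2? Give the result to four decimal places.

0.0556

|-y⟩ = (|↑⟩ - i|↓⟩)/√2, so ⟨-y|ψ⟩ = (-i) / (√2·3).
P = |-i|² / 18 = 1/18.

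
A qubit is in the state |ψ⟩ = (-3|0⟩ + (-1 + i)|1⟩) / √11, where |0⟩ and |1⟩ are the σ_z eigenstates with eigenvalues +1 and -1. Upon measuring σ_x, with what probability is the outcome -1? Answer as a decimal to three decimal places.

|-x⟩ = (|0⟩ - |1⟩)/√2, so ⟨-x|ψ⟩ = (-2 - i) / (√2·√11).
P = |-2 - i|² / 22 = 5/22.

0.227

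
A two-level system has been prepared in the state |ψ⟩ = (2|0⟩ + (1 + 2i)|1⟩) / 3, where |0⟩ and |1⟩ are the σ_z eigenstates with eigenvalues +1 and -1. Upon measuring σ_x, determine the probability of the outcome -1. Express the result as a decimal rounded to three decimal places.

0.278

|-x⟩ = (|0⟩ - |1⟩)/√2, so ⟨-x|ψ⟩ = (1 - 2i) / (√2·3).
P = |1 - 2i|² / 18 = 5/18.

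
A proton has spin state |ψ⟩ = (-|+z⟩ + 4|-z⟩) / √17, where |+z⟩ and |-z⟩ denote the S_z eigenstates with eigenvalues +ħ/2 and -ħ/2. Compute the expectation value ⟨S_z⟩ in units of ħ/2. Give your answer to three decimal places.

-0.882

⟨σ_z⟩ = |a|² - |b|² divided by |a|²+|b|², with a, b the |+z⟩, |-z⟩ amplitudes.
= (1 - 16)/17 = -15/17.
⟨S_z⟩ = (ħ/2)·⟨σ_z⟩.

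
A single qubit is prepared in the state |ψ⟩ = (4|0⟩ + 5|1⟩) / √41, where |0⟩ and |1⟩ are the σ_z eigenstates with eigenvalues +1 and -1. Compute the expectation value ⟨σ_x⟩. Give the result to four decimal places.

0.9756

⟨σ_x⟩ = 2 Re(a* b)/(|a|²+|b|²) with a = 4, b = 5.
a* b = 20, so ⟨σ_x⟩ = 40/41.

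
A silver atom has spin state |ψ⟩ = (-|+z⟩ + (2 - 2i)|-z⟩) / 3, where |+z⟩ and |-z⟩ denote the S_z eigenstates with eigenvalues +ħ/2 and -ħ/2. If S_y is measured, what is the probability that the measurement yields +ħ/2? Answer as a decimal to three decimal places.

|+y⟩ = (|+z⟩ + i|-z⟩)/√2, so ⟨+y|ψ⟩ = (-3 - 2i) / (√2·3).
P = |-3 - 2i|² / 18 = 13/18.

0.722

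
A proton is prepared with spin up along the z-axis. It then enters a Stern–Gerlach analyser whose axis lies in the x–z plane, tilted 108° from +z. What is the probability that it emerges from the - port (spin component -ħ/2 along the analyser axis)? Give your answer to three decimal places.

0.655

For spin-½, the probability of finding spin-up along an axis at angle θ to the initial spin direction is cos²(θ/2); spin-down is sin²(θ/2).
θ = 108°, so P = sin²(54°) ≈ 0.655.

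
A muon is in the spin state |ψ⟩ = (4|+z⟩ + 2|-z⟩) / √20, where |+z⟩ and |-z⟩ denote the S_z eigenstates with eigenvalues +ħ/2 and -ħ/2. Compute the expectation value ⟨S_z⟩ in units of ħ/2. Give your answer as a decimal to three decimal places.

0.600

⟨σ_z⟩ = |a|² - |b|² divided by |a|²+|b|², with a, b the |+z⟩, |-z⟩ amplitudes.
= (16 - 4)/20 = 12/20.
⟨S_z⟩ = (ħ/2)·⟨σ_z⟩.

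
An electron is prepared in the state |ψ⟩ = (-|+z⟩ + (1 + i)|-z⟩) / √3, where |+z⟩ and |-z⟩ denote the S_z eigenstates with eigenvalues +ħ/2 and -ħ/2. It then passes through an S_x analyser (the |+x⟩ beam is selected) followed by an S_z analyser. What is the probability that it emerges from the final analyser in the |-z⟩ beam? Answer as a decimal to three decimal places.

0.083

First analyser (S_x): P(|+x⟩) = |⟨+x|ψ⟩|² = 1/6.
After stage 1 the state is |+x⟩; P(|-z⟩) = |⟨-z|+x⟩|² = 1/2.
Joint probability = 1/6 × 1/2 = 0.083.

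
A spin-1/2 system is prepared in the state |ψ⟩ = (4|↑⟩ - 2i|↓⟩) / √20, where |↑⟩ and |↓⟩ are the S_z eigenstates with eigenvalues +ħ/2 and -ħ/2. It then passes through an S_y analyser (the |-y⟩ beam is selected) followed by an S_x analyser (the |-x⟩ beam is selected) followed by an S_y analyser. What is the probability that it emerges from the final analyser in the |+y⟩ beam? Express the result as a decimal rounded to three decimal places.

0.225

First analyser (S_y): P(|-y⟩) = |⟨-y|ψ⟩|² = 36/40.
After stage 1 the state is |-y⟩; P(|-x⟩) = |⟨-x|-y⟩|² = 1/2.
After stage 2 the state is |-x⟩; P(|+y⟩) = |⟨+y|-x⟩|² = 1/2.
Joint probability = 36/40 × 1/2 × 1/2 = 0.225.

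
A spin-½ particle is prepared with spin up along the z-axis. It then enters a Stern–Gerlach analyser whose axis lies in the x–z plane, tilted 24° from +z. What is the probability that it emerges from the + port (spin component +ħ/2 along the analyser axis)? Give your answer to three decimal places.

For spin-½, the probability of finding spin-up along an axis at angle θ to the initial spin direction is cos²(θ/2); spin-down is sin²(θ/2).
θ = 24°, so P = cos²(12°) ≈ 0.957.

0.957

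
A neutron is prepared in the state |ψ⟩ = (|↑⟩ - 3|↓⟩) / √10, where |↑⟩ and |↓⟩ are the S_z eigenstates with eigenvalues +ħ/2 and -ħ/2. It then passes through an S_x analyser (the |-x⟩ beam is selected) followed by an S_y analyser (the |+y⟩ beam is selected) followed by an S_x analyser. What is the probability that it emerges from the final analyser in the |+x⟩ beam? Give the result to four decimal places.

First analyser (S_x): P(|-x⟩) = |⟨-x|ψ⟩|² = 16/20.
After stage 1 the state is |-x⟩; P(|+y⟩) = |⟨+y|-x⟩|² = 1/2.
After stage 2 the state is |+y⟩; P(|+x⟩) = |⟨+x|+y⟩|² = 1/2.
Joint probability = 16/20 × 1/2 × 1/2 = 0.2000.

0.2000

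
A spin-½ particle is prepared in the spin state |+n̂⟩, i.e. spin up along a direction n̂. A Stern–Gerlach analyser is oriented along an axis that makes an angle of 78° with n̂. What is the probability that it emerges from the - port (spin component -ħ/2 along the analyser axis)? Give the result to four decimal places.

For spin-½, the probability of finding spin-up along an axis at angle θ to the initial spin direction is cos²(θ/2); spin-down is sin²(θ/2).
θ = 78°, so P = sin²(39°) ≈ 0.3960.

0.3960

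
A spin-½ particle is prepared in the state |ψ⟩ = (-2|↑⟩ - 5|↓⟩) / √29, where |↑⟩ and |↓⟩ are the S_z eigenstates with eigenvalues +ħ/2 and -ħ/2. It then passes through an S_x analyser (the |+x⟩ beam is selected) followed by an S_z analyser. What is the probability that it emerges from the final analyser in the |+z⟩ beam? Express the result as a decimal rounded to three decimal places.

0.422

First analyser (S_x): P(|+x⟩) = |⟨+x|ψ⟩|² = 49/58.
After stage 1 the state is |+x⟩; P(|+z⟩) = |⟨+z|+x⟩|² = 1/2.
Joint probability = 49/58 × 1/2 = 0.422.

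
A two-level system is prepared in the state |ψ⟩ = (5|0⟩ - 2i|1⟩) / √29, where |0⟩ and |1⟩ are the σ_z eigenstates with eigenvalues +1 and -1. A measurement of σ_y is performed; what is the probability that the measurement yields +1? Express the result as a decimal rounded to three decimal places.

0.155

|+y⟩ = (|0⟩ + i|1⟩)/√2, so ⟨+y|ψ⟩ = (3) / (√2·√29).
P = |3|² / 58 = 9/58.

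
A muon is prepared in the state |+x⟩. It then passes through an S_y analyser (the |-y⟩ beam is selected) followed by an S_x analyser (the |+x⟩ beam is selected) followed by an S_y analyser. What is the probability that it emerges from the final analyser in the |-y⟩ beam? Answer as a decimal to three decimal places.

0.125

First analyser (S_y): from |+x⟩, P(|-y⟩) = 1/2.
After stage 1 the state is |-y⟩; P(|+x⟩) = |⟨+x|-y⟩|² = 1/2.
After stage 2 the state is |+x⟩; P(|-y⟩) = |⟨-y|+x⟩|² = 1/2.
Joint probability = 1/2 × 1/2 × 1/2 = 0.125.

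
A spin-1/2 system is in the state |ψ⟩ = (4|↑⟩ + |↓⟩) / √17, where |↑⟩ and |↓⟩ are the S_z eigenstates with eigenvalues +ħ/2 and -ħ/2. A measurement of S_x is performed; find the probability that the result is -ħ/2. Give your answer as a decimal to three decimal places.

|-x⟩ = (|↑⟩ - |↓⟩)/√2, so ⟨-x|ψ⟩ = (3) / (√2·√17).
P = |3|² / 34 = 9/34.

0.265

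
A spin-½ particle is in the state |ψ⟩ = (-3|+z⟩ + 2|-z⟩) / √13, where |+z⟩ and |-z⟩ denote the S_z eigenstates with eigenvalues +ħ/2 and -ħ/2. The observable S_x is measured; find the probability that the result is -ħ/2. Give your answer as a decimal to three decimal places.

0.962

|-x⟩ = (|+z⟩ - |-z⟩)/√2, so ⟨-x|ψ⟩ = (-5) / (√2·√13).
P = |-5|² / 26 = 25/26.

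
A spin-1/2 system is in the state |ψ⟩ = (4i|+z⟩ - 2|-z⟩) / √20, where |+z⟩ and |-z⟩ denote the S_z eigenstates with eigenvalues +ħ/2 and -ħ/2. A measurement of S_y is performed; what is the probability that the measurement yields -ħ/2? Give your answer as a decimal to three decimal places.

|-y⟩ = (|+z⟩ - i|-z⟩)/√2, so ⟨-y|ψ⟩ = (2i) / (√2·√20).
P = |2i|² / 40 = 4/40.

0.100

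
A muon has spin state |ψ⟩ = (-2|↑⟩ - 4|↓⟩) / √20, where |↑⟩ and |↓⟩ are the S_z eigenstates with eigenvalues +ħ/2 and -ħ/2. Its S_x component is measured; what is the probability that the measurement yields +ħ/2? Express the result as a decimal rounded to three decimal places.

0.900

|+x⟩ = (|↑⟩ + |↓⟩)/√2, so ⟨+x|ψ⟩ = (-6) / (√2·√20).
P = |-6|² / 40 = 36/40.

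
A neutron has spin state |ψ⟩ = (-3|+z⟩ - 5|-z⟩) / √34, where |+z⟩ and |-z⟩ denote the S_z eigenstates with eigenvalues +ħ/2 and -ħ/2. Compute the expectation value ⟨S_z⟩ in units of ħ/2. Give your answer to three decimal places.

⟨σ_z⟩ = |a|² - |b|² divided by |a|²+|b|², with a, b the |+z⟩, |-z⟩ amplitudes.
= (9 - 25)/34 = -16/34.
⟨S_z⟩ = (ħ/2)·⟨σ_z⟩.

-0.471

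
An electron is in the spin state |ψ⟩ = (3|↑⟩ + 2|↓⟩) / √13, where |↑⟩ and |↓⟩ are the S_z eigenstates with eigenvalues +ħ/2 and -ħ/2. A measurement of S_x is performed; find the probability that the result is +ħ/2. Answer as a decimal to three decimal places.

0.962

|+x⟩ = (|↑⟩ + |↓⟩)/√2, so ⟨+x|ψ⟩ = (5) / (√2·√13).
P = |5|² / 26 = 25/26.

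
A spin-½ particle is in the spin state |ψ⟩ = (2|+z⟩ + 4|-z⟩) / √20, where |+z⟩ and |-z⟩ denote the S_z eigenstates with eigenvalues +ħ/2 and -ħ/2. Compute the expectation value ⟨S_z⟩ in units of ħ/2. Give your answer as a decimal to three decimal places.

-0.600

⟨σ_z⟩ = |a|² - |b|² divided by |a|²+|b|², with a, b the |+z⟩, |-z⟩ amplitudes.
= (4 - 16)/20 = -12/20.
⟨S_z⟩ = (ħ/2)·⟨σ_z⟩.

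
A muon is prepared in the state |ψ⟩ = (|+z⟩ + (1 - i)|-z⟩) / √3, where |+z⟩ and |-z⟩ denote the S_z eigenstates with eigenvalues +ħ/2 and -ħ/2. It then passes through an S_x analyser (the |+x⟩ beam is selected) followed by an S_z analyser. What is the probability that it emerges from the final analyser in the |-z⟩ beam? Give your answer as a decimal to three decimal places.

First analyser (S_x): P(|+x⟩) = |⟨+x|ψ⟩|² = 5/6.
After stage 1 the state is |+x⟩; P(|-z⟩) = |⟨-z|+x⟩|² = 1/2.
Joint probability = 5/6 × 1/2 = 0.417.

0.417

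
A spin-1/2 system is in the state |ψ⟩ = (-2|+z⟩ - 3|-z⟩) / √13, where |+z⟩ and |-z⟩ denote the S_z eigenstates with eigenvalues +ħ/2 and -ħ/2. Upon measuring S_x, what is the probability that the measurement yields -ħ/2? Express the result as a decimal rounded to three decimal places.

0.038

|-x⟩ = (|+z⟩ - |-z⟩)/√2, so ⟨-x|ψ⟩ = (1) / (√2·√13).
P = |1|² / 26 = 1/26.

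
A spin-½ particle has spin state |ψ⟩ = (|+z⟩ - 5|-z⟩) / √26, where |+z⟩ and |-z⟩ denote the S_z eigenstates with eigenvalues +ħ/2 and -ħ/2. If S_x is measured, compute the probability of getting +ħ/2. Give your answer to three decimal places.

0.308

|+x⟩ = (|+z⟩ + |-z⟩)/√2, so ⟨+x|ψ⟩ = (-4) / (√2·√26).
P = |-4|² / 52 = 16/52.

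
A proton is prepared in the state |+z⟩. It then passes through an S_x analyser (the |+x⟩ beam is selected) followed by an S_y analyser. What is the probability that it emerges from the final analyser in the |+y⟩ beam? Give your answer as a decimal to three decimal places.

First analyser (S_x): from |+z⟩, P(|+x⟩) = 1/2.
After stage 1 the state is |+x⟩; P(|+y⟩) = |⟨+y|+x⟩|² = 1/2.
Joint probability = 1/2 × 1/2 = 0.250.

0.250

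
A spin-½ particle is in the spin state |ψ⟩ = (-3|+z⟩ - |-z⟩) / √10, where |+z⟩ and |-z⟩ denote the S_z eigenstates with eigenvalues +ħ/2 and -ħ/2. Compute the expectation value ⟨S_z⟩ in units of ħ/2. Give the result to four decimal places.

⟨σ_z⟩ = |a|² - |b|² divided by |a|²+|b|², with a, b the |+z⟩, |-z⟩ amplitudes.
= (9 - 1)/10 = 8/10.
⟨S_z⟩ = (ħ/2)·⟨σ_z⟩.

0.8000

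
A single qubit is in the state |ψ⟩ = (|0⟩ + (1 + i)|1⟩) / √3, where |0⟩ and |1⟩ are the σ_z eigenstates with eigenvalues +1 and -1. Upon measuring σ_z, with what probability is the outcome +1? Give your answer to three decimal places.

The +1 outcome corresponds to |0⟩. Its amplitude in |ψ⟩ is 1/√3.
P = |1|² / 3 = 1/3.

0.333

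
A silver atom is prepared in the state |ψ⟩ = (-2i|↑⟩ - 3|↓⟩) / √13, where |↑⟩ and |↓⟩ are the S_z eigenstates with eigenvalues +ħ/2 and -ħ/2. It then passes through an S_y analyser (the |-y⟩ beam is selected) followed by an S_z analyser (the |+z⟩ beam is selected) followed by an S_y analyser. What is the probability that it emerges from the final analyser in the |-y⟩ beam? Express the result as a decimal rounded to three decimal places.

0.240

First analyser (S_y): P(|-y⟩) = |⟨-y|ψ⟩|² = 25/26.
After stage 1 the state is |-y⟩; P(|+z⟩) = |⟨+z|-y⟩|² = 1/2.
After stage 2 the state is |+z⟩; P(|-y⟩) = |⟨-y|+z⟩|² = 1/2.
Joint probability = 25/26 × 1/2 × 1/2 = 0.240.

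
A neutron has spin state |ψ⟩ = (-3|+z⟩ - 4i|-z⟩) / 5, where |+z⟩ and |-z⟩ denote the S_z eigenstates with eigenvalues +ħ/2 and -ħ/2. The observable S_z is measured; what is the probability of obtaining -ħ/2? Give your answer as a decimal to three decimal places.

The -ħ/2 outcome corresponds to |-z⟩. Its amplitude in |ψ⟩ is -4i/5.
P = |-4i|² / 25 = 16/25.

0.640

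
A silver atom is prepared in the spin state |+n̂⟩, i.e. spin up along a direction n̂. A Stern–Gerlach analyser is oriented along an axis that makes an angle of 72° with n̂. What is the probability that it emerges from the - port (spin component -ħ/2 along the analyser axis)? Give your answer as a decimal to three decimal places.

For spin-½, the probability of finding spin-up along an axis at angle θ to the initial spin direction is cos²(θ/2); spin-down is sin²(θ/2).
θ = 72°, so P = sin²(36°) ≈ 0.345.

0.345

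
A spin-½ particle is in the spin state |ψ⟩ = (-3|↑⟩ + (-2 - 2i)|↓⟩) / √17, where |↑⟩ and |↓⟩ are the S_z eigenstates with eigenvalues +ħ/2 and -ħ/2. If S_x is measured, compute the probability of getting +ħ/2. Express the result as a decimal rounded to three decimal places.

|+x⟩ = (|↑⟩ + |↓⟩)/√2, so ⟨+x|ψ⟩ = (-5 - 2i) / (√2·√17).
P = |-5 - 2i|² / 34 = 29/34.

0.853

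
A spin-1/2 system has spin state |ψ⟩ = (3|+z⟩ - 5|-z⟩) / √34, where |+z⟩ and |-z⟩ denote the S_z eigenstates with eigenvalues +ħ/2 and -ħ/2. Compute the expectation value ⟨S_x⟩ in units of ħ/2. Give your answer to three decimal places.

-0.882

⟨σ_x⟩ = 2 Re(a* b)/(|a|²+|b|²) with a = 3, b = -5.
a* b = -15, so ⟨σ_x⟩ = -30/34.
⟨S_x⟩ = (ħ/2)·⟨σ_x⟩.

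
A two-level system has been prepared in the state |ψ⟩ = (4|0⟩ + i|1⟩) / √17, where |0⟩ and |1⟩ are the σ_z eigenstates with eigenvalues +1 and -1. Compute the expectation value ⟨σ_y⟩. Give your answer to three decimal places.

⟨σ_y⟩ = 2 Im(a* b)/(|a|²+|b|²) with a = 4, b = i.
a* b = 4i, so ⟨σ_y⟩ = 8/17.

0.471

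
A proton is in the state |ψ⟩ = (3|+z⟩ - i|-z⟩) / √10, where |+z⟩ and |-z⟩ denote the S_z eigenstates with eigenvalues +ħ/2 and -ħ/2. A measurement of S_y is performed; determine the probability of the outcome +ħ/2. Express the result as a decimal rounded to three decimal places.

|+y⟩ = (|+z⟩ + i|-z⟩)/√2, so ⟨+y|ψ⟩ = (2) / (√2·√10).
P = |2|² / 20 = 4/20.

0.200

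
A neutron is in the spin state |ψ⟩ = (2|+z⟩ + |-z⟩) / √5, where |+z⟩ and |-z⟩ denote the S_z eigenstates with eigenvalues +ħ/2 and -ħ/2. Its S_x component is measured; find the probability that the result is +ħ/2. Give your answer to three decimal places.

|+x⟩ = (|+z⟩ + |-z⟩)/√2, so ⟨+x|ψ⟩ = (3) / (√2·√5).
P = |3|² / 10 = 9/10.

0.900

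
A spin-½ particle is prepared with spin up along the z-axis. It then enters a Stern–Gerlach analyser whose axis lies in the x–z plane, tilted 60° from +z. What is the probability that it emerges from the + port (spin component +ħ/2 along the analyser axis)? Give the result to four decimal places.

0.7500

For spin-½, the probability of finding spin-up along an axis at angle θ to the initial spin direction is cos²(θ/2); spin-down is sin²(θ/2).
θ = 60°, so P = cos²(30°) ≈ 0.7500.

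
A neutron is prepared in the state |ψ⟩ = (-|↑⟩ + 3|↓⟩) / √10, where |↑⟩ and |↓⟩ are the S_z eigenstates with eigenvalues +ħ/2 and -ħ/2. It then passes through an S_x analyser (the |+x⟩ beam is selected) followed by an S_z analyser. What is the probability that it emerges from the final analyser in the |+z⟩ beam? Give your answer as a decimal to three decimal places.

0.100

First analyser (S_x): P(|+x⟩) = |⟨+x|ψ⟩|² = 4/20.
After stage 1 the state is |+x⟩; P(|+z⟩) = |⟨+z|+x⟩|² = 1/2.
Joint probability = 4/20 × 1/2 = 0.100.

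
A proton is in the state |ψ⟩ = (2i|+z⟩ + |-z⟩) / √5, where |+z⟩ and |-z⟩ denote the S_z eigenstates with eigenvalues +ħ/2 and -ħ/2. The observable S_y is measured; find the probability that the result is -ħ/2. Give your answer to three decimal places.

|-y⟩ = (|+z⟩ - i|-z⟩)/√2, so ⟨-y|ψ⟩ = (3i) / (√2·√5).
P = |3i|² / 10 = 9/10.

0.900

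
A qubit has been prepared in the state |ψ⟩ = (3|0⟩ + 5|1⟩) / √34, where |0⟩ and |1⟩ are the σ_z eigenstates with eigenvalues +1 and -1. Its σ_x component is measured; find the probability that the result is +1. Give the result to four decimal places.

0.9412

|+x⟩ = (|0⟩ + |1⟩)/√2, so ⟨+x|ψ⟩ = (8) / (√2·√34).
P = |8|² / 68 = 64/68.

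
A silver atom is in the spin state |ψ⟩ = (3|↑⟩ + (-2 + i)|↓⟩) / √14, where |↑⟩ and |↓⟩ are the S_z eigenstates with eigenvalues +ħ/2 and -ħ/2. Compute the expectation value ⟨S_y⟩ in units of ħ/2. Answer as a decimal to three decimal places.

⟨σ_y⟩ = 2 Im(a* b)/(|a|²+|b|²) with a = 3, b = (-2 + i).
a* b = (-6 + 3i), so ⟨σ_y⟩ = 6/14.
⟨S_y⟩ = (ħ/2)·⟨σ_y⟩.

0.429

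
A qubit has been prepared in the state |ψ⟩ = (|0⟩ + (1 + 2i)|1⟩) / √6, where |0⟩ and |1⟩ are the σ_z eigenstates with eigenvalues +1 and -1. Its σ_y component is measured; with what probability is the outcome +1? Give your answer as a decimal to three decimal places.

0.833

|+y⟩ = (|0⟩ + i|1⟩)/√2, so ⟨+y|ψ⟩ = (3 - i) / (√2·√6).
P = |3 - i|² / 12 = 10/12.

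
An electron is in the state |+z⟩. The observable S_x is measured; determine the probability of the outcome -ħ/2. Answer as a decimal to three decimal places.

In the S_z basis, |+z⟩ = |↑⟩ and |-x⟩ = (|↑⟩ - |↓⟩)/√2.
|⟨-x|+z⟩|² = 1/2.

0.500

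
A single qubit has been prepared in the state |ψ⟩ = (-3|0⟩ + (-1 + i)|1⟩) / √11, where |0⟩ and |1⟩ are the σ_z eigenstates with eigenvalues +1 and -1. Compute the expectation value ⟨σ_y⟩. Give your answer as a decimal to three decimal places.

⟨σ_y⟩ = 2 Im(a* b)/(|a|²+|b|²) with a = -3, b = (-1 + i).
a* b = (3 - 3i), so ⟨σ_y⟩ = -6/11.

-0.545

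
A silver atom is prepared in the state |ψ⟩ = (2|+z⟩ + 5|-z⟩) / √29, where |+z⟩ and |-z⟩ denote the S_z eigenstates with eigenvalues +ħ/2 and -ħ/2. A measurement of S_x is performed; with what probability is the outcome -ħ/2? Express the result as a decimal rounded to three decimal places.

0.155

|-x⟩ = (|+z⟩ - |-z⟩)/√2, so ⟨-x|ψ⟩ = (-3) / (√2·√29).
P = |-3|² / 58 = 9/58.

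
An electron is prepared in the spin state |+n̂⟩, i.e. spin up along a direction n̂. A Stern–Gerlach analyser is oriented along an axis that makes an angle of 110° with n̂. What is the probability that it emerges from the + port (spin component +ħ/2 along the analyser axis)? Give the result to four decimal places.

0.3290

For spin-½, the probability of finding spin-up along an axis at angle θ to the initial spin direction is cos²(θ/2); spin-down is sin²(θ/2).
θ = 110°, so P = cos²(55°) ≈ 0.3290.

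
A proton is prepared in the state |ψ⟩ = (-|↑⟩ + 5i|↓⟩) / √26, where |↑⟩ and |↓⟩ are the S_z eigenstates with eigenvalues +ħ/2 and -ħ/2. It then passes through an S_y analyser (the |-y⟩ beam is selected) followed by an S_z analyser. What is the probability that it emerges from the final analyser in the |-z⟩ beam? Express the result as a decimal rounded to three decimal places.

0.346

First analyser (S_y): P(|-y⟩) = |⟨-y|ψ⟩|² = 36/52.
After stage 1 the state is |-y⟩; P(|-z⟩) = |⟨-z|-y⟩|² = 1/2.
Joint probability = 36/52 × 1/2 = 0.346.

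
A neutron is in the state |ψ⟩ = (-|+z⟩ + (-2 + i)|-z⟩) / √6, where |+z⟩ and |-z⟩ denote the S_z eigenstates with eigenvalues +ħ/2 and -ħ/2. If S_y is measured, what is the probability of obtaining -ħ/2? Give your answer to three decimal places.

|-y⟩ = (|+z⟩ - i|-z⟩)/√2, so ⟨-y|ψ⟩ = (-2 - 2i) / (√2·√6).
P = |-2 - 2i|² / 12 = 8/12.

0.667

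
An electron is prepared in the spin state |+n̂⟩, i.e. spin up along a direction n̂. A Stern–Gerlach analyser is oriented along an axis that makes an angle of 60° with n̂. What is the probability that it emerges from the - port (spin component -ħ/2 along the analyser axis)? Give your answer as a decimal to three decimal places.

0.250

For spin-½, the probability of finding spin-up along an axis at angle θ to the initial spin direction is cos²(θ/2); spin-down is sin²(θ/2).
θ = 60°, so P = sin²(30°) ≈ 0.250.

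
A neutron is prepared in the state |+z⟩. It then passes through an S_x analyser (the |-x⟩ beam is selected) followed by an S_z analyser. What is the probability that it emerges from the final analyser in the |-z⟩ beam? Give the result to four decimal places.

0.2500

First analyser (S_x): from |+z⟩, P(|-x⟩) = 1/2.
After stage 1 the state is |-x⟩; P(|-z⟩) = |⟨-z|-x⟩|² = 1/2.
Joint probability = 1/2 × 1/2 = 0.2500.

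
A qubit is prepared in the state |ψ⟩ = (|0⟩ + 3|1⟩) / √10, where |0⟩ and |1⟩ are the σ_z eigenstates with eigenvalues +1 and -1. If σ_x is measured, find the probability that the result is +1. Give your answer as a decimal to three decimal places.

|+x⟩ = (|0⟩ + |1⟩)/√2, so ⟨+x|ψ⟩ = (4) / (√2·√10).
P = |4|² / 20 = 16/20.

0.800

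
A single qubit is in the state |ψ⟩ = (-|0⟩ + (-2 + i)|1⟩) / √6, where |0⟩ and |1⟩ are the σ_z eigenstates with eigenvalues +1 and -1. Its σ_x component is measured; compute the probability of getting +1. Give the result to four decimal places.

|+x⟩ = (|0⟩ + |1⟩)/√2, so ⟨+x|ψ⟩ = (-3 + i) / (√2·√6).
P = |-3 + i|² / 12 = 10/12.

0.8333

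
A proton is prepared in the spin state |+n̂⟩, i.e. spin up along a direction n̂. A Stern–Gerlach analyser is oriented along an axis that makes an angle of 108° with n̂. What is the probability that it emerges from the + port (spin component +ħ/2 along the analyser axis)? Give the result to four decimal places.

For spin-½, the probability of finding spin-up along an axis at angle θ to the initial spin direction is cos²(θ/2); spin-down is sin²(θ/2).
θ = 108°, so P = cos²(54°) ≈ 0.3455.

0.3455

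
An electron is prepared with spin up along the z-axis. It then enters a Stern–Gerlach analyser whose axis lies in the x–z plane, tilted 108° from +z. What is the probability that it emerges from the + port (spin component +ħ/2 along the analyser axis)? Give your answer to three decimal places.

For spin-½, the probability of finding spin-up along an axis at angle θ to the initial spin direction is cos²(θ/2); spin-down is sin²(θ/2).
θ = 108°, so P = cos²(54°) ≈ 0.345.

0.345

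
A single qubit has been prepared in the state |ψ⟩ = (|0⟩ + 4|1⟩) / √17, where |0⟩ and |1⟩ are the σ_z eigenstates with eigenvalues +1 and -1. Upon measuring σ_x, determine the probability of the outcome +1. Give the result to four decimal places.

|+x⟩ = (|0⟩ + |1⟩)/√2, so ⟨+x|ψ⟩ = (5) / (√2·√17).
P = |5|² / 34 = 25/34.

0.7353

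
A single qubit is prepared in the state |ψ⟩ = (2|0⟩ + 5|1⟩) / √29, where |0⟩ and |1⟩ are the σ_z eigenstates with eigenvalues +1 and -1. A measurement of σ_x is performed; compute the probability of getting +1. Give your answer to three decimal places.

0.845

|+x⟩ = (|0⟩ + |1⟩)/√2, so ⟨+x|ψ⟩ = (7) / (√2·√29).
P = |7|² / 58 = 49/58.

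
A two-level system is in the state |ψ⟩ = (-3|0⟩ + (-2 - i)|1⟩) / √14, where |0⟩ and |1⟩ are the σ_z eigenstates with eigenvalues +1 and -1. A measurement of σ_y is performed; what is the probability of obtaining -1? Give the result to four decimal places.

|-y⟩ = (|0⟩ - i|1⟩)/√2, so ⟨-y|ψ⟩ = (-2 - 2i) / (√2·√14).
P = |-2 - 2i|² / 28 = 8/28.

0.2857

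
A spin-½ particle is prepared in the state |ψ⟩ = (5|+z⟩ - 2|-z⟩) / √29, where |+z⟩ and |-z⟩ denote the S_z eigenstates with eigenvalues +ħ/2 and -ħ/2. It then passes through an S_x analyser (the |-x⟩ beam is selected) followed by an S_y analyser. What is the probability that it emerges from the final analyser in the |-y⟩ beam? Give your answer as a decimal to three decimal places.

First analyser (S_x): P(|-x⟩) = |⟨-x|ψ⟩|² = 49/58.
After stage 1 the state is |-x⟩; P(|-y⟩) = |⟨-y|-x⟩|² = 1/2.
Joint probability = 49/58 × 1/2 = 0.422.

0.422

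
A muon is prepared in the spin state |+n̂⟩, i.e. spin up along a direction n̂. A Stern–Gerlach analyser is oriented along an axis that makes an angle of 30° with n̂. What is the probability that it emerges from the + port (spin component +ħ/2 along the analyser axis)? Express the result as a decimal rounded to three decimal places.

For spin-½, the probability of finding spin-up along an axis at angle θ to the initial spin direction is cos²(θ/2); spin-down is sin²(θ/2).
θ = 30°, so P = cos²(15°) ≈ 0.933.

0.933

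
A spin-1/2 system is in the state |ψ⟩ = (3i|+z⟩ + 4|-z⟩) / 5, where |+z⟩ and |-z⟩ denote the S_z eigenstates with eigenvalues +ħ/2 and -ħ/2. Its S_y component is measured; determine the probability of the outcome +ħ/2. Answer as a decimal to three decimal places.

|+y⟩ = (|+z⟩ + i|-z⟩)/√2, so ⟨+y|ψ⟩ = (-i) / (√2·5).
P = |-i|² / 50 = 1/50.

0.020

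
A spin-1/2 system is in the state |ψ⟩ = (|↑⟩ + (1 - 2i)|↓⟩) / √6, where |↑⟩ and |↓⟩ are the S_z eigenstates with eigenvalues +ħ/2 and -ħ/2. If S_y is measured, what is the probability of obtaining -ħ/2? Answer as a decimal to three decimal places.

|-y⟩ = (|↑⟩ - i|↓⟩)/√2, so ⟨-y|ψ⟩ = (3 + i) / (√2·√6).
P = |3 + i|² / 12 = 10/12.

0.833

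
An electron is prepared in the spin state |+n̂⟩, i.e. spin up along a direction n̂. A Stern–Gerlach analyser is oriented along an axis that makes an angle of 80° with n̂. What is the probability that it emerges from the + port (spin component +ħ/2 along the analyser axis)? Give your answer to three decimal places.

0.587

For spin-½, the probability of finding spin-up along an axis at angle θ to the initial spin direction is cos²(θ/2); spin-down is sin²(θ/2).
θ = 80°, so P = cos²(40°) ≈ 0.587.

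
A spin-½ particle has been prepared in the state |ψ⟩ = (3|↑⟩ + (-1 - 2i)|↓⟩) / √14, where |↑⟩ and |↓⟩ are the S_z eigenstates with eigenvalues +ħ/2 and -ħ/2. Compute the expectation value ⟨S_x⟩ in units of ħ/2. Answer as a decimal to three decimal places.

⟨σ_x⟩ = 2 Re(a* b)/(|a|²+|b|²) with a = 3, b = (-1 - 2i).
a* b = (-3 - 6i), so ⟨σ_x⟩ = -6/14.
⟨S_x⟩ = (ħ/2)·⟨σ_x⟩.

-0.429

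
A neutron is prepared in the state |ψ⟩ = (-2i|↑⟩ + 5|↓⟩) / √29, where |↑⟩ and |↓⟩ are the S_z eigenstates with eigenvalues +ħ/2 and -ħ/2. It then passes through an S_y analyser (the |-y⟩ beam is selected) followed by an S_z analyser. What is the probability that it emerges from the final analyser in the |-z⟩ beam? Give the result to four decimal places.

First analyser (S_y): P(|-y⟩) = |⟨-y|ψ⟩|² = 9/58.
After stage 1 the state is |-y⟩; P(|-z⟩) = |⟨-z|-y⟩|² = 1/2.
Joint probability = 9/58 × 1/2 = 0.0776.

0.0776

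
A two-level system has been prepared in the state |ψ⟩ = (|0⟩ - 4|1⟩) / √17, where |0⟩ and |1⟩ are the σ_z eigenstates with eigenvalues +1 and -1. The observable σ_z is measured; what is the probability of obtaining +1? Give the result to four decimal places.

0.0588

The +1 outcome corresponds to |0⟩. Its amplitude in |ψ⟩ is 1/√17.
P = |1|² / 17 = 1/17.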